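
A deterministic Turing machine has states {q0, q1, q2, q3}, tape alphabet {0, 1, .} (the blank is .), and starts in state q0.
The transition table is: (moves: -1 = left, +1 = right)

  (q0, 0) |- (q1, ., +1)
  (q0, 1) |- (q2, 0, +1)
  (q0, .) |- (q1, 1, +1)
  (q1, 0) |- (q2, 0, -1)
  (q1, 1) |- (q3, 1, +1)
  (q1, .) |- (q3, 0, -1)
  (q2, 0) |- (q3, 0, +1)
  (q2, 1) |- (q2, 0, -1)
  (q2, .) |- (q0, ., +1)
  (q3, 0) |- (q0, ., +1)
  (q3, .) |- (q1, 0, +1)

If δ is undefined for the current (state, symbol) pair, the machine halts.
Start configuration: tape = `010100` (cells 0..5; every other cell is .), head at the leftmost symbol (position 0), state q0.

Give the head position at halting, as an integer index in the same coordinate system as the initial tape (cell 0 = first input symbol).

state=q0 head=0 tape=[0]10100..   (q0,0)→(q1,.,+1)
state=q1 head=1 tape=.[1]0100..   (q1,1)→(q3,1,+1)
state=q3 head=2 tape=.1[0]100..   (q3,0)→(q0,.,+1)
state=q0 head=3 tape=.1.[1]00..   (q0,1)→(q2,0,+1)
state=q2 head=4 tape=.1.0[0]0..   (q2,0)→(q3,0,+1)
state=q3 head=5 tape=.1.00[0]..   (q3,0)→(q0,.,+1)
state=q0 head=6 tape=.1.00.[.].   (q0,.)→(q1,1,+1)
state=q1 head=7 tape=.1.00.1[.]   (q1,.)→(q3,0,-1)
state=q3 head=6 tape=.1.00.[1]0
At halt the head is at cell 6.

6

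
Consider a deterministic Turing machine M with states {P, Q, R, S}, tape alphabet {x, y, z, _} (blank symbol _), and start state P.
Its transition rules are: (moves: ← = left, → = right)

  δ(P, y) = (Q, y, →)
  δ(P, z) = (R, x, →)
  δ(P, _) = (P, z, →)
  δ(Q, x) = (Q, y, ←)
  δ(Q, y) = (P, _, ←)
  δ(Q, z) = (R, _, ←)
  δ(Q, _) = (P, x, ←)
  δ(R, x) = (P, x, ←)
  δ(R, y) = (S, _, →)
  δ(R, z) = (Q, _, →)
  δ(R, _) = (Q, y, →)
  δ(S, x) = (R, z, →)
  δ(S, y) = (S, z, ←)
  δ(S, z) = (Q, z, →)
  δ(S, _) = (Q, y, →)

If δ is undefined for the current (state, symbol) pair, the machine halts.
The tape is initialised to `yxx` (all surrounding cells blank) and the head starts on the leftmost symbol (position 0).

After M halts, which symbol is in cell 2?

state=P head=0 tape=_[y]xx   (P,y)→(Q,y,→)
state=Q head=1 tape=_y[x]x   (Q,x)→(Q,y,←)
state=Q head=0 tape=_[y]yx   (Q,y)→(P,_,←)
state=P head=-1 tape=[_]_yx   (P,_)→(P,z,→)
state=P head=0 tape=z[_]yx   (P,_)→(P,z,→)
state=P head=1 tape=zz[y]x   (P,y)→(Q,y,→)
state=Q head=2 tape=zzy[x]   (Q,x)→(Q,y,←)
state=Q head=1 tape=zz[y]y   (Q,y)→(P,_,←)
state=P head=0 tape=z[z]_y   (P,z)→(R,x,→)
state=R head=1 tape=zx[_]y   (R,_)→(Q,y,→)
state=Q head=2 tape=zxy[y]   (Q,y)→(P,_,←)
state=P head=1 tape=zx[y]_   (P,y)→(Q,y,→)
state=Q head=2 tape=zxy[_]   (Q,_)→(P,x,←)
state=P head=1 tape=zx[y]x   (P,y)→(Q,y,→)
state=Q head=2 tape=zxy[x]   (Q,x)→(Q,y,←)
state=Q head=1 tape=zx[y]y   (Q,y)→(P,_,←)
state=P head=0 tape=z[x]_y
Cell 2 holds y when M halts.

y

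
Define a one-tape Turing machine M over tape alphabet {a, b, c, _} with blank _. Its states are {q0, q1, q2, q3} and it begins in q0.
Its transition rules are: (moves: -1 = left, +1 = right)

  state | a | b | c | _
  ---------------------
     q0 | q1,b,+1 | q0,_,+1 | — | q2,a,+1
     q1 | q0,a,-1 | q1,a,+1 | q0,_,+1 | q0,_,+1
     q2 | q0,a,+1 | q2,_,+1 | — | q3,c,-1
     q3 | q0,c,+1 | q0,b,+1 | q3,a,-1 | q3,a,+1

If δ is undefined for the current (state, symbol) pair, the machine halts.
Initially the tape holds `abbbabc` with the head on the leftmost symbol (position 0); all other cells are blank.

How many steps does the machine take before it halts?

state=q0 head=0 tape=[a]bbbabc__   (q0,a)→(q1,b,+1)
state=q1 head=1 tape=b[b]bbabc__   (q1,b)→(q1,a,+1)
state=q1 head=2 tape=ba[b]babc__   (q1,b)→(q1,a,+1)
state=q1 head=3 tape=baa[b]abc__   (q1,b)→(q1,a,+1)
state=q1 head=4 tape=baaa[a]bc__   (q1,a)→(q0,a,-1)
state=q0 head=3 tape=baa[a]abc__   (q0,a)→(q1,b,+1)
state=q1 head=4 tape=baab[a]bc__   (q1,a)→(q0,a,-1)
state=q0 head=3 tape=baa[b]abc__   (q0,b)→(q0,_,+1)
state=q0 head=4 tape=baa_[a]bc__   (q0,a)→(q1,b,+1)
state=q1 head=5 tape=baa_b[b]c__   (q1,b)→(q1,a,+1)
state=q1 head=6 tape=baa_ba[c]__   (q1,c)→(q0,_,+1)
state=q0 head=7 tape=baa_ba_[_]_   (q0,_)→(q2,a,+1)
state=q2 head=8 tape=baa_ba_a[_]   (q2,_)→(q3,c,-1)
state=q3 head=7 tape=baa_ba_[a]c   (q3,a)→(q0,c,+1)
state=q0 head=8 tape=baa_ba_c[c]
M halts after 14 transitions.

14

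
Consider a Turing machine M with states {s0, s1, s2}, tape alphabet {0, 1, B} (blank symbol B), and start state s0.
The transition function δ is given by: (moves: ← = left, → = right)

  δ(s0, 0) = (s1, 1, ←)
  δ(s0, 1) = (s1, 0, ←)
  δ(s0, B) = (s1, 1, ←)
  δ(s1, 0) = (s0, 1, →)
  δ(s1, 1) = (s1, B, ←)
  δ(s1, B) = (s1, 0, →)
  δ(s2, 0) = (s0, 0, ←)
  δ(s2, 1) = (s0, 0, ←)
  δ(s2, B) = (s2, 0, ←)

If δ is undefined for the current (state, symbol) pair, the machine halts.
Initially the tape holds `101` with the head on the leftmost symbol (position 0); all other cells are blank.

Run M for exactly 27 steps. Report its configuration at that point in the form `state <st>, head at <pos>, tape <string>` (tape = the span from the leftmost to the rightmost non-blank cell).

state s1, head at -3, tape 0B11111

s0 | BBBB[1]01   read 1 → write 0, move ←, go to s1
s1 | BBB[B]001   read B → write 0, move →, go to s1
s1 | BBB0[0]01   read 0 → write 1, move →, go to s0
s0 | BBB01[0]1   read 0 → write 1, move ←, go to s1
s1 | BBB0[1]11   read 1 → write B, move ←, go to s1
s1 | BBB[0]B11   read 0 → write 1, move →, go to s0
s0 | BBB1[B]11   read B → write 1, move ←, go to s1
s1 | BBB[1]111   read 1 → write B, move ←, go to s1
s1 | BB[B]B111   read B → write 0, move →, go to s1
s1 | BB0[B]111   read B → write 0, move →, go to s1
s1 | BB00[1]11   read 1 → write B, move ←, go to s1
s1 | BB0[0]B11   read 0 → write 1, move →, go to s0
s0 | BB01[B]11   read B → write 1, move ←, go to s1
s1 | BB0[1]111   read 1 → write B, move ←, go to s1
s1 | BB[0]B111   read 0 → write 1, move →, go to s0
s0 | BB1[B]111   read B → write 1, move ←, go to s1
s1 | BB[1]1111   read 1 → write B, move ←, go to s1
s1 | B[B]B1111   read B → write 0, move →, go to s1
s1 | B0[B]1111   read B → write 0, move →, go to s1
s1 | B00[1]111   read 1 → write B, move ←, go to s1
s1 | B0[0]B111   read 0 → write 1, move →, go to s0
s0 | B01[B]111   read B → write 1, move ←, go to s1
s1 | B0[1]1111   read 1 → write B, move ←, go to s1
s1 | B[0]B1111   read 0 → write 1, move →, go to s0
s0 | B1[B]1111   read B → write 1, move ←, go to s1
s1 | B[1]11111   read 1 → write B, move ←, go to s1
s1 | [B]B11111   read B → write 0, move →, go to s1
s1 | 0[B]11111
After 27 steps: state s1, head at -3, tape 0B11111.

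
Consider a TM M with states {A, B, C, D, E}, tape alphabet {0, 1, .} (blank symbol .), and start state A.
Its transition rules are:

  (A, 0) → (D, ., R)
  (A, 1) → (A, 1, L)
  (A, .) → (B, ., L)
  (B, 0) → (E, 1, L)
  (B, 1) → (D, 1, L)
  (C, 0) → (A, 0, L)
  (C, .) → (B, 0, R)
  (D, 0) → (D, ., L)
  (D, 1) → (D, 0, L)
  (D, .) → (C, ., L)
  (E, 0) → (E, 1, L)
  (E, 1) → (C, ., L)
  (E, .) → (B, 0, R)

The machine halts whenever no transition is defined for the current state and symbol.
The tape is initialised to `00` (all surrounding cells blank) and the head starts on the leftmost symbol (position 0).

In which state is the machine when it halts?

B

state=A head=0 tape=.[0]0   (A,0)→(D,.,R)
state=D head=1 tape=..[0]   (D,0)→(D,.,L)
state=D head=0 tape=.[.].   (D,.)→(C,.,L)
state=C head=-1 tape=[.]..   (C,.)→(B,0,R)
state=B head=0 tape=0[.].
No transition is defined for (B, .); M halts in state B.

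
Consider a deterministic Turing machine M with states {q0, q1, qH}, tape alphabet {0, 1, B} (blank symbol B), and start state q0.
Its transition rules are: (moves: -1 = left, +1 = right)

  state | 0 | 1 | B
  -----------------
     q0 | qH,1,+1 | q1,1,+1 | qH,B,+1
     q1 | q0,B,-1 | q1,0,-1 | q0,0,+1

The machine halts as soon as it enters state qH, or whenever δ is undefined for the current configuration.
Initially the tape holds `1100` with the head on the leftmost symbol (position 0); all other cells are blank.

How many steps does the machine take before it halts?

q0 | B[1]100   read 1 → write 1, move +1, go to q1
q1 | B1[1]00   read 1 → write 0, move -1, go to q1
q1 | B[1]000   read 1 → write 0, move -1, go to q1
q1 | [B]0000   read B → write 0, move +1, go to q0
q0 | 0[0]000   read 0 → write 1, move +1, go to qH
qH | 01[0]00
M halts after 5 transitions.

5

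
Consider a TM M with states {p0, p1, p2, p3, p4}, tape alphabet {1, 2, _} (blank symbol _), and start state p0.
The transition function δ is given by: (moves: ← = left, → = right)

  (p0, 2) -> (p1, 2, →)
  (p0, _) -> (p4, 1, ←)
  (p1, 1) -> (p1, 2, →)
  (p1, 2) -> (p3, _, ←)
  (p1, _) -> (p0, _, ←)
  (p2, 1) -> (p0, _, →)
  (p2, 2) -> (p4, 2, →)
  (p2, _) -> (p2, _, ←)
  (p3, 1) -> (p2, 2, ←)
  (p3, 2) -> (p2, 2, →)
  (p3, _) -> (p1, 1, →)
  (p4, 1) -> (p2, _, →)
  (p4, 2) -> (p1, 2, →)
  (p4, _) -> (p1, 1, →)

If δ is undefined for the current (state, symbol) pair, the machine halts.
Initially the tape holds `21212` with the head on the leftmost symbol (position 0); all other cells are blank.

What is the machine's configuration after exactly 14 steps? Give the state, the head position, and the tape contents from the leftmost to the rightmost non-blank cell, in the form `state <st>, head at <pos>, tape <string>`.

state=p0 head=0 tape=[2]1212_   (p0,2)→(p1,2,→)
state=p1 head=1 tape=2[1]212_   (p1,1)→(p1,2,→)
state=p1 head=2 tape=22[2]12_   (p1,2)→(p3,_,←)
state=p3 head=1 tape=2[2]_12_   (p3,2)→(p2,2,→)
state=p2 head=2 tape=22[_]12_   (p2,_)→(p2,_,←)
state=p2 head=1 tape=2[2]_12_   (p2,2)→(p4,2,→)
state=p4 head=2 tape=22[_]12_   (p4,_)→(p1,1,→)
state=p1 head=3 tape=221[1]2_   (p1,1)→(p1,2,→)
state=p1 head=4 tape=2212[2]_   (p1,2)→(p3,_,←)
state=p3 head=3 tape=221[2]__   (p3,2)→(p2,2,→)
state=p2 head=4 tape=2212[_]_   (p2,_)→(p2,_,←)
state=p2 head=3 tape=221[2]__   (p2,2)→(p4,2,→)
state=p4 head=4 tape=2212[_]_   (p4,_)→(p1,1,→)
state=p1 head=5 tape=22121[_]   (p1,_)→(p0,_,←)
state=p0 head=4 tape=2212[1]_
After 14 steps: state p0, head at 4, tape 22121.

state p0, head at 4, tape 22121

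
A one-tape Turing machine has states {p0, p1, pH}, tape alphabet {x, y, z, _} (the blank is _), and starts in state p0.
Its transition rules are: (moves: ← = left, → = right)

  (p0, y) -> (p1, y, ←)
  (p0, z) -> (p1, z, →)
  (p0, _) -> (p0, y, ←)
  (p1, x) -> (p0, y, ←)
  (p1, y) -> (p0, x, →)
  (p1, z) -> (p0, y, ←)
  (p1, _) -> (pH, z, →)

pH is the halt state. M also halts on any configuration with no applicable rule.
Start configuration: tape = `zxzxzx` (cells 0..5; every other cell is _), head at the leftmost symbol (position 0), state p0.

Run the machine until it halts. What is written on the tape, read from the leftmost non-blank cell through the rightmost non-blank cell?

zxzxzxy

p0 | [z]xzxzx_   read z → write z, move →, go to p1
p1 | z[x]zxzx_   read x → write y, move ←, go to p0
p0 | [z]yzxzx_   read z → write z, move →, go to p1
p1 | z[y]zxzx_   read y → write x, move →, go to p0
p0 | zx[z]xzx_   read z → write z, move →, go to p1
p1 | zxz[x]zx_   read x → write y, move ←, go to p0
p0 | zx[z]yzx_   read z → write z, move →, go to p1
p1 | zxz[y]zx_   read y → write x, move →, go to p0
p0 | zxzx[z]x_   read z → write z, move →, go to p1
p1 | zxzxz[x]_   read x → write y, move ←, go to p0
p0 | zxzx[z]y_   read z → write z, move →, go to p1
p1 | zxzxz[y]_   read y → write x, move →, go to p0
p0 | zxzxzx[_]   read _ → write y, move ←, go to p0
p0 | zxzxz[x]y
The non-blank tape span at halt is zxzxzxy.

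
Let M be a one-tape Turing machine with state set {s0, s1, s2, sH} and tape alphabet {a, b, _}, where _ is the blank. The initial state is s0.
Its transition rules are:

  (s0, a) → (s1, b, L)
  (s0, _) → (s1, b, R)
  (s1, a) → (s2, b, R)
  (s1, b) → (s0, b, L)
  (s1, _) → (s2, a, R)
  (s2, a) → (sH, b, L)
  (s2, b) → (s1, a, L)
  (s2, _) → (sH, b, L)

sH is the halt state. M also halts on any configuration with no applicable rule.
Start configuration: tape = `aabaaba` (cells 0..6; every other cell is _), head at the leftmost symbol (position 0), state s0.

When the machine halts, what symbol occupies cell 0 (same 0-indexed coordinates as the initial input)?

b

state=s0 head=0 tape=_[a]abaaba   (s0,a)→(s1,b,L)
state=s1 head=-1 tape=[_]babaaba   (s1,_)→(s2,a,R)
state=s2 head=0 tape=a[b]abaaba   (s2,b)→(s1,a,L)
state=s1 head=-1 tape=[a]aabaaba   (s1,a)→(s2,b,R)
state=s2 head=0 tape=b[a]abaaba   (s2,a)→(sH,b,L)
state=sH head=-1 tape=[b]babaaba
Cell 0 holds b when M halts.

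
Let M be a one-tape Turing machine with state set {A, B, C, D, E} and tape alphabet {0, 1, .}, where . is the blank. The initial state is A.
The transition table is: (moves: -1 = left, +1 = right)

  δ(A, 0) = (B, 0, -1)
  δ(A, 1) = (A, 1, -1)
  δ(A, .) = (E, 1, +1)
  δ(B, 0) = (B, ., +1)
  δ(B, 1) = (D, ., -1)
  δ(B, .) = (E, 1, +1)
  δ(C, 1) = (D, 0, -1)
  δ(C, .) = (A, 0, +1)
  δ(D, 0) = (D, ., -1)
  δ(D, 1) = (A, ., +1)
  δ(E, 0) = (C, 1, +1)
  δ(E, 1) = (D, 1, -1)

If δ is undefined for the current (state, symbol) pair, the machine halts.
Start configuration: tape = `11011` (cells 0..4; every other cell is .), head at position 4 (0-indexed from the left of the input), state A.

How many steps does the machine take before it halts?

A | 1101[1]...   read 1 → write 1, move -1, go to A
A | 110[1]1...   read 1 → write 1, move -1, go to A
A | 11[0]11...   read 0 → write 0, move -1, go to B
B | 1[1]011...   read 1 → write ., move -1, go to D
D | [1].011...   read 1 → write ., move +1, go to A
A | .[.]011...   read . → write 1, move +1, go to E
E | .1[0]11...   read 0 → write 1, move +1, go to C
C | .11[1]1...   read 1 → write 0, move -1, go to D
D | .1[1]01...   read 1 → write ., move +1, go to A
A | .1.[0]1...   read 0 → write 0, move -1, go to B
B | .1[.]01...   read . → write 1, move +1, go to E
E | .11[0]1...   read 0 → write 1, move +1, go to C
C | .111[1]...   read 1 → write 0, move -1, go to D
D | .11[1]0...   read 1 → write ., move +1, go to A
A | .11.[0]...   read 0 → write 0, move -1, go to B
B | .11[.]0...   read . → write 1, move +1, go to E
E | .111[0]...   read 0 → write 1, move +1, go to C
C | .1111[.]..   read . → write 0, move +1, go to A
A | .11110[.].   read . → write 1, move +1, go to E
E | .111101[.]
M halts after 19 transitions.

19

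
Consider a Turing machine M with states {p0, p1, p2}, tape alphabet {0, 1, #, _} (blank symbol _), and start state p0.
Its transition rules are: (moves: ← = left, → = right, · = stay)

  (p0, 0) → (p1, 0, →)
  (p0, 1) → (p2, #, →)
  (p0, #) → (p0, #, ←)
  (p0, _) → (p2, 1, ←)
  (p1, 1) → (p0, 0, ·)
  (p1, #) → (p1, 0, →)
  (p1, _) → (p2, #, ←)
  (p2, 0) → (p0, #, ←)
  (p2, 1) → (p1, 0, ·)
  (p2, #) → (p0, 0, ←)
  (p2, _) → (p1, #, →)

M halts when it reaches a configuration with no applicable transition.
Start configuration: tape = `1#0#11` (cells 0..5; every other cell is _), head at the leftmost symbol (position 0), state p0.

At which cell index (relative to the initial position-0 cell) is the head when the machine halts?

1

p0 | __[1]#0#11   read 1 → write #, move →, go to p2
p2 | __#[#]0#11   read # → write 0, move ←, go to p0
p0 | __[#]00#11   read # → write #, move ←, go to p0
p0 | _[_]#00#11   read _ → write 1, move ←, go to p2
p2 | [_]1#00#11   read _ → write #, move →, go to p1
p1 | #[1]#00#11   read 1 → write 0, move ·, go to p0
p0 | #[0]#00#11   read 0 → write 0, move →, go to p1
p1 | #0[#]00#11   read # → write 0, move →, go to p1
p1 | #00[0]0#11
At halt the head is at cell 1.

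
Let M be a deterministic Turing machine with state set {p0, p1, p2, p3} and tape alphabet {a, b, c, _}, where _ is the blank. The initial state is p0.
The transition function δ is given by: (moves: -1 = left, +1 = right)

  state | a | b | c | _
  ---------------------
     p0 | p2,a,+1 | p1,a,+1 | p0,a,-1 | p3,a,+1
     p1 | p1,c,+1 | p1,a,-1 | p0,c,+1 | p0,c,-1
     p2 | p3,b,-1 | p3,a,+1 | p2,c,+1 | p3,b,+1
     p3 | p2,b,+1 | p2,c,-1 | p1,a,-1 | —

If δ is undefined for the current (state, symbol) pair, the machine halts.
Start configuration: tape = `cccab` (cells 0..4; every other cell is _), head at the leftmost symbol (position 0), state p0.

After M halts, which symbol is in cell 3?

state=p0 head=0 tape=_[c]ccab___   (p0,c)→(p0,a,-1)
state=p0 head=-1 tape=[_]accab___   (p0,_)→(p3,a,+1)
state=p3 head=0 tape=a[a]ccab___   (p3,a)→(p2,b,+1)
state=p2 head=1 tape=ab[c]cab___   (p2,c)→(p2,c,+1)
state=p2 head=2 tape=abc[c]ab___   (p2,c)→(p2,c,+1)
state=p2 head=3 tape=abcc[a]b___   (p2,a)→(p3,b,-1)
state=p3 head=2 tape=abc[c]bb___   (p3,c)→(p1,a,-1)
state=p1 head=1 tape=ab[c]abb___   (p1,c)→(p0,c,+1)
state=p0 head=2 tape=abc[a]bb___   (p0,a)→(p2,a,+1)
state=p2 head=3 tape=abca[b]b___   (p2,b)→(p3,a,+1)
state=p3 head=4 tape=abcaa[b]___   (p3,b)→(p2,c,-1)
state=p2 head=3 tape=abca[a]c___   (p2,a)→(p3,b,-1)
state=p3 head=2 tape=abc[a]bc___   (p3,a)→(p2,b,+1)
state=p2 head=3 tape=abcb[b]c___   (p2,b)→(p3,a,+1)
state=p3 head=4 tape=abcba[c]___   (p3,c)→(p1,a,-1)
state=p1 head=3 tape=abcb[a]a___   (p1,a)→(p1,c,+1)
state=p1 head=4 tape=abcbc[a]___   (p1,a)→(p1,c,+1)
state=p1 head=5 tape=abcbcc[_]__   (p1,_)→(p0,c,-1)
state=p0 head=4 tape=abcbc[c]c__   (p0,c)→(p0,a,-1)
state=p0 head=3 tape=abcb[c]ac__   (p0,c)→(p0,a,-1)
state=p0 head=2 tape=abc[b]aac__   (p0,b)→(p1,a,+1)
state=p1 head=3 tape=abca[a]ac__   (p1,a)→(p1,c,+1)
state=p1 head=4 tape=abcac[a]c__   (p1,a)→(p1,c,+1)
state=p1 head=5 tape=abcacc[c]__   (p1,c)→(p0,c,+1)
state=p0 head=6 tape=abcaccc[_]_   (p0,_)→(p3,a,+1)
state=p3 head=7 tape=abcaccca[_]
Cell 3 holds c when M halts.

c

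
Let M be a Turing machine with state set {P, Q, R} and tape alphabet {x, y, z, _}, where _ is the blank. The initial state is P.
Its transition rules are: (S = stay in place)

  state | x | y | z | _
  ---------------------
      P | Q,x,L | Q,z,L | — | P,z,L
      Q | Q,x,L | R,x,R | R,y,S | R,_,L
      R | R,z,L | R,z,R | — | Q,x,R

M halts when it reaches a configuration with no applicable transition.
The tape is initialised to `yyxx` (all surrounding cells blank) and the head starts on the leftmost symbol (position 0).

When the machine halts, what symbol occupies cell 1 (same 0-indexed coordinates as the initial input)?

P | ___[y]yxx   read y → write z, move L, go to Q
Q | __[_]zyxx   read _ → write _, move L, go to R
R | _[_]_zyxx   read _ → write x, move R, go to Q
Q | _x[_]zyxx   read _ → write _, move L, go to R
R | _[x]_zyxx   read x → write z, move L, go to R
R | [_]z_zyxx   read _ → write x, move R, go to Q
Q | x[z]_zyxx   read z → write y, move S, go to R
R | x[y]_zyxx   read y → write z, move R, go to R
R | xz[_]zyxx   read _ → write x, move R, go to Q
Q | xzx[z]yxx   read z → write y, move S, go to R
R | xzx[y]yxx   read y → write z, move R, go to R
R | xzxz[y]xx   read y → write z, move R, go to R
R | xzxzz[x]x   read x → write z, move L, go to R
R | xzxz[z]zx
Cell 1 holds z when M halts.

z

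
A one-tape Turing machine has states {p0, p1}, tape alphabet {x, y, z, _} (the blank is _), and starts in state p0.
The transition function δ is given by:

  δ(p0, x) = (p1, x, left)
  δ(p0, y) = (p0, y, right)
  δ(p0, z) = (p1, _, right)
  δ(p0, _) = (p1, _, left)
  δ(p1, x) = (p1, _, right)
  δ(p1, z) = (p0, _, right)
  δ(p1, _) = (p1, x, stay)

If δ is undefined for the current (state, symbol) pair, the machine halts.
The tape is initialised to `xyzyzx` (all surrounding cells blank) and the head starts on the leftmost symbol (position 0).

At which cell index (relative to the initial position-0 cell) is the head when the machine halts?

p0 | _[x]yzyzx   read x → write x, move left, go to p1
p1 | [_]xyzyzx   read _ → write x, move stay, go to p1
p1 | [x]xyzyzx   read x → write _, move right, go to p1
p1 | _[x]yzyzx   read x → write _, move right, go to p1
p1 | __[y]zyzx
At halt the head is at cell 1.

1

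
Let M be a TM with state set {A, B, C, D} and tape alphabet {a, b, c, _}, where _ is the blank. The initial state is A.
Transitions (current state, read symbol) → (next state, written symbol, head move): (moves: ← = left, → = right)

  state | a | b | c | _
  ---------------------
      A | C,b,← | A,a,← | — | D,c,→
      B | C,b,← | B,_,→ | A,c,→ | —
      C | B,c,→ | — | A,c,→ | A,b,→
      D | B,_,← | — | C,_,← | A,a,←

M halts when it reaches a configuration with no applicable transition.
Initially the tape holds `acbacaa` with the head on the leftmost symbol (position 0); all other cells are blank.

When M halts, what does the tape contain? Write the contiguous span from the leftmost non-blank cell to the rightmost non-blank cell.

ccccbacaa

A | __[a]cbacaa   read a → write b, move ←, go to C
C | _[_]bcbacaa   read _ → write b, move →, go to A
A | _b[b]cbacaa   read b → write a, move ←, go to A
A | _[b]acbacaa   read b → write a, move ←, go to A
A | [_]aacbacaa   read _ → write c, move →, go to D
D | c[a]acbacaa   read a → write _, move ←, go to B
B | [c]_acbacaa   read c → write c, move →, go to A
A | c[_]acbacaa   read _ → write c, move →, go to D
D | cc[a]cbacaa   read a → write _, move ←, go to B
B | c[c]_cbacaa   read c → write c, move →, go to A
A | cc[_]cbacaa   read _ → write c, move →, go to D
D | ccc[c]bacaa   read c → write _, move ←, go to C
C | cc[c]_bacaa   read c → write c, move →, go to A
A | ccc[_]bacaa   read _ → write c, move →, go to D
D | cccc[b]acaa
The non-blank tape span at halt is ccccbacaa.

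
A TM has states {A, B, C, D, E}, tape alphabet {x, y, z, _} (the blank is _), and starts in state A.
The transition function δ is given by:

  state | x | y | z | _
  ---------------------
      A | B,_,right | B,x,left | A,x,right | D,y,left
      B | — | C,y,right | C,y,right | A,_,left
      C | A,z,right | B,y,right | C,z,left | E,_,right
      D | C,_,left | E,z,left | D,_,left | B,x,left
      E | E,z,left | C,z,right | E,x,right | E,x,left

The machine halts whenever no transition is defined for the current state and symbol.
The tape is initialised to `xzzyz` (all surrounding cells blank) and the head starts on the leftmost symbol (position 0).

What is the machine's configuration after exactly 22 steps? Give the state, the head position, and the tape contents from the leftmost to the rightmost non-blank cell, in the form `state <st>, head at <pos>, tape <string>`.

state B, head at 2, tape yzz__y

A | [x]zzyz___   read x → write _, move right, go to B
B | _[z]zyz___   read z → write y, move right, go to C
C | _y[z]yz___   read z → write z, move left, go to C
C | _[y]zyz___   read y → write y, move right, go to B
B | _y[z]yz___   read z → write y, move right, go to C
C | _yy[y]z___   read y → write y, move right, go to B
B | _yyy[z]___   read z → write y, move right, go to C
C | _yyyy[_]__   read _ → write _, move right, go to E
E | _yyyy_[_]_   read _ → write x, move left, go to E
E | _yyyy[_]x_   read _ → write x, move left, go to E
E | _yyy[y]xx_   read y → write z, move right, go to C
C | _yyyz[x]x_   read x → write z, move right, go to A
A | _yyyzz[x]_   read x → write _, move right, go to B
B | _yyyzz_[_]   read _ → write _, move left, go to A
A | _yyyzz[_]_   read _ → write y, move left, go to D
D | _yyyz[z]y_   read z → write _, move left, go to D
D | _yyy[z]_y_   read z → write _, move left, go to D
D | _yy[y]__y_   read y → write z, move left, go to E
E | _y[y]z__y_   read y → write z, move right, go to C
C | _yz[z]__y_   read z → write z, move left, go to C
C | _y[z]z__y_   read z → write z, move left, go to C
C | _[y]zz__y_   read y → write y, move right, go to B
B | _y[z]z__y_
After 22 steps: state B, head at 2, tape yzz__y.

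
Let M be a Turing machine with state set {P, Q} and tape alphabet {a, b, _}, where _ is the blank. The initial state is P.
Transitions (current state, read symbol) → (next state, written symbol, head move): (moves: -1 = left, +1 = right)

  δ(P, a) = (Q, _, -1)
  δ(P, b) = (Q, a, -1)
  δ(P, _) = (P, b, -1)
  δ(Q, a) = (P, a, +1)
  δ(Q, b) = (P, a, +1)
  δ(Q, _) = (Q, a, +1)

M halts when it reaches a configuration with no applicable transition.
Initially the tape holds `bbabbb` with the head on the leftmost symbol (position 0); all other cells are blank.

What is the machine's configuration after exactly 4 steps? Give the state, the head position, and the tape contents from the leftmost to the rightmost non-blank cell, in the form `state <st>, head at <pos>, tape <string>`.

state Q, head at 0, tape aaaabbb

P | _[b]babbb   read b → write a, move -1, go to Q
Q | [_]ababbb   read _ → write a, move +1, go to Q
Q | a[a]babbb   read a → write a, move +1, go to P
P | aa[b]abbb   read b → write a, move -1, go to Q
Q | a[a]aabbb
After 4 steps: state Q, head at 0, tape aaaabbb.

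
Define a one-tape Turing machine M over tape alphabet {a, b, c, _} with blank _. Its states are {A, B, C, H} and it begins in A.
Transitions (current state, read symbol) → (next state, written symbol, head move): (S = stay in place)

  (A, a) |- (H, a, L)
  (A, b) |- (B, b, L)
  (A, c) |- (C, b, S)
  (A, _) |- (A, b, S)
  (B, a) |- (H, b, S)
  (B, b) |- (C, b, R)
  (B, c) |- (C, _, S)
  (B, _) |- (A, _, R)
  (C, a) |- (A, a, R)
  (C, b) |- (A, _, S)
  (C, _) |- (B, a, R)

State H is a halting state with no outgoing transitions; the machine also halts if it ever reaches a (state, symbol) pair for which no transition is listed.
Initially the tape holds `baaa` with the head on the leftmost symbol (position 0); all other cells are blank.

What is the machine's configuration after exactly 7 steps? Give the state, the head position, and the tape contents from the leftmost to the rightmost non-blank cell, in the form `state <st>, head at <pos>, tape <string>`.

state B, head at -1, tape baaa

state=A head=0 tape=_[b]aaa   (A,b)→(B,b,L)
state=B head=-1 tape=[_]baaa   (B,_)→(A,_,R)
state=A head=0 tape=_[b]aaa   (A,b)→(B,b,L)
state=B head=-1 tape=[_]baaa   (B,_)→(A,_,R)
state=A head=0 tape=_[b]aaa   (A,b)→(B,b,L)
state=B head=-1 tape=[_]baaa   (B,_)→(A,_,R)
state=A head=0 tape=_[b]aaa   (A,b)→(B,b,L)
state=B head=-1 tape=[_]baaa
After 7 steps: state B, head at -1, tape baaa.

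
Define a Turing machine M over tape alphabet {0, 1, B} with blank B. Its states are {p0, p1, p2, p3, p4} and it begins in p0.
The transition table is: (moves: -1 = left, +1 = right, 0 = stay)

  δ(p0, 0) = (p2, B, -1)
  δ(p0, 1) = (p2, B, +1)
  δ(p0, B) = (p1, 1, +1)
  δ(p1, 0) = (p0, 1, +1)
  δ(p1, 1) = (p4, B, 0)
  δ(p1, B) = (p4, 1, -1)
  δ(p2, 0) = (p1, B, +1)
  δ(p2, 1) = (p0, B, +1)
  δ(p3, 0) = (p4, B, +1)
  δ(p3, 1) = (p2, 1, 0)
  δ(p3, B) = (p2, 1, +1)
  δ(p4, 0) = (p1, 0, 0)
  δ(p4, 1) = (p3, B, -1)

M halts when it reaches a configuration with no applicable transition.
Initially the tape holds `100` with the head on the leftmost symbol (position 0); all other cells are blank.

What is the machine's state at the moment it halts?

state=p0 head=0 tape=[1]00BB   (p0,1)→(p2,B,+1)
state=p2 head=1 tape=B[0]0BB   (p2,0)→(p1,B,+1)
state=p1 head=2 tape=BB[0]BB   (p1,0)→(p0,1,+1)
state=p0 head=3 tape=BB1[B]B   (p0,B)→(p1,1,+1)
state=p1 head=4 tape=BB11[B]   (p1,B)→(p4,1,-1)
state=p4 head=3 tape=BB1[1]1   (p4,1)→(p3,B,-1)
state=p3 head=2 tape=BB[1]B1   (p3,1)→(p2,1,0)
state=p2 head=2 tape=BB[1]B1   (p2,1)→(p0,B,+1)
state=p0 head=3 tape=BBB[B]1   (p0,B)→(p1,1,+1)
state=p1 head=4 tape=BBB1[1]   (p1,1)→(p4,B,0)
state=p4 head=4 tape=BBB1[B]
No transition is defined for (p4, B); M halts in state p4.

p4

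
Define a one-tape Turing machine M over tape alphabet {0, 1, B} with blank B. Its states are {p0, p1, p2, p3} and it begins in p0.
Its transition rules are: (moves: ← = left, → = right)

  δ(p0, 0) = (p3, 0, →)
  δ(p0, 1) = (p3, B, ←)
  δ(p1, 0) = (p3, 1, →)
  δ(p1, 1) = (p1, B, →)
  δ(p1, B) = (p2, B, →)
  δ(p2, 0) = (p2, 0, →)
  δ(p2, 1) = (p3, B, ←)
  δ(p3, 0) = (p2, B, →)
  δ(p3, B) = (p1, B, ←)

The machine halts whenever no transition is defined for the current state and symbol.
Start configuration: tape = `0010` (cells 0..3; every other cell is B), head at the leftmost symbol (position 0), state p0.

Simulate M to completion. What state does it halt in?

state=p0 head=0 tape=[0]010   (p0,0)→(p3,0,→)
state=p3 head=1 tape=0[0]10   (p3,0)→(p2,B,→)
state=p2 head=2 tape=0B[1]0   (p2,1)→(p3,B,←)
state=p3 head=1 tape=0[B]B0   (p3,B)→(p1,B,←)
state=p1 head=0 tape=[0]BB0   (p1,0)→(p3,1,→)
state=p3 head=1 tape=1[B]B0   (p3,B)→(p1,B,←)
state=p1 head=0 tape=[1]BB0   (p1,1)→(p1,B,→)
state=p1 head=1 tape=B[B]B0   (p1,B)→(p2,B,→)
state=p2 head=2 tape=BB[B]0
No transition is defined for (p2, B); M halts in state p2.

p2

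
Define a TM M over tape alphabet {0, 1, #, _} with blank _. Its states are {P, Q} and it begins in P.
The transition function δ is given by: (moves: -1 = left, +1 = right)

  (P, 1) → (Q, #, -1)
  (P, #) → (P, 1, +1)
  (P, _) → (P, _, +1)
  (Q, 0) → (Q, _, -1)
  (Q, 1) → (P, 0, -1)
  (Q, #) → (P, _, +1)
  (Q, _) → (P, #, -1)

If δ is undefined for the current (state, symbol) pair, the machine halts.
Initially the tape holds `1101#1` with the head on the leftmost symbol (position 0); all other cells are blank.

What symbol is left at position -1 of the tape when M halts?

P | ___[1]101#1   read 1 → write #, move -1, go to Q
Q | __[_]#101#1   read _ → write #, move -1, go to P
P | _[_]##101#1   read _ → write _, move +1, go to P
P | __[#]#101#1   read # → write 1, move +1, go to P
P | __1[#]101#1   read # → write 1, move +1, go to P
P | __11[1]01#1   read 1 → write #, move -1, go to Q
Q | __1[1]#01#1   read 1 → write 0, move -1, go to P
P | __[1]0#01#1   read 1 → write #, move -1, go to Q
Q | _[_]#0#01#1   read _ → write #, move -1, go to P
P | [_]##0#01#1   read _ → write _, move +1, go to P
P | _[#]#0#01#1   read # → write 1, move +1, go to P
P | _1[#]0#01#1   read # → write 1, move +1, go to P
P | _11[0]#01#1
Cell -1 holds 1 when M halts.

1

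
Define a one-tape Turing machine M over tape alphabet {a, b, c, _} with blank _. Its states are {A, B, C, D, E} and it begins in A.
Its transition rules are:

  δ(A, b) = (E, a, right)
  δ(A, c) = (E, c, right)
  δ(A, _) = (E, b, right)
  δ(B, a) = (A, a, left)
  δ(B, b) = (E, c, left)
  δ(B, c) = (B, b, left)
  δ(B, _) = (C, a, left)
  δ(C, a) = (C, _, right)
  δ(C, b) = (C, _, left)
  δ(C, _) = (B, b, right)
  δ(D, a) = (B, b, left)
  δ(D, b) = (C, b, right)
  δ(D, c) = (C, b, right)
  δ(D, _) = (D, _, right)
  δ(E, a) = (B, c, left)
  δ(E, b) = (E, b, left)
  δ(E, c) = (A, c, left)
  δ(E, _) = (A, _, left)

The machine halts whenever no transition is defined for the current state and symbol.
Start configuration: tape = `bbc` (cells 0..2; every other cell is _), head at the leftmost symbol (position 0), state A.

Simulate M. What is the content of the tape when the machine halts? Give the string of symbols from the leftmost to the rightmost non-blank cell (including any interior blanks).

a_ccccbc

state=A head=0 tape=_____[b]bc   (A,b)→(E,a,right)
state=E head=1 tape=_____a[b]c   (E,b)→(E,b,left)
state=E head=0 tape=_____[a]bc   (E,a)→(B,c,left)
state=B head=-1 tape=____[_]cbc   (B,_)→(C,a,left)
state=C head=-2 tape=___[_]acbc   (C,_)→(B,b,right)
state=B head=-1 tape=___b[a]cbc   (B,a)→(A,a,left)
state=A head=-2 tape=___[b]acbc   (A,b)→(E,a,right)
state=E head=-1 tape=___a[a]cbc   (E,a)→(B,c,left)
state=B head=-2 tape=___[a]ccbc   (B,a)→(A,a,left)
state=A head=-3 tape=__[_]accbc   (A,_)→(E,b,right)
state=E head=-2 tape=__b[a]ccbc   (E,a)→(B,c,left)
state=B head=-3 tape=__[b]cccbc   (B,b)→(E,c,left)
state=E head=-4 tape=_[_]ccccbc   (E,_)→(A,_,left)
state=A head=-5 tape=[_]_ccccbc   (A,_)→(E,b,right)
state=E head=-4 tape=b[_]ccccbc   (E,_)→(A,_,left)
state=A head=-5 tape=[b]_ccccbc   (A,b)→(E,a,right)
state=E head=-4 tape=a[_]ccccbc   (E,_)→(A,_,left)
state=A head=-5 tape=[a]_ccccbc
The non-blank tape span at halt is a_ccccbc.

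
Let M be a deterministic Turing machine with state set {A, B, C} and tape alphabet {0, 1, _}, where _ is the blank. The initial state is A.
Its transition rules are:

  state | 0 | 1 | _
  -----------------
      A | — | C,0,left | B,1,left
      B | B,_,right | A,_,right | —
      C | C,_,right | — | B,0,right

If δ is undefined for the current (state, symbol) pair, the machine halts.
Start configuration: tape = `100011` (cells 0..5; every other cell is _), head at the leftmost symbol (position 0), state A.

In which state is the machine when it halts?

B

A | _[1]00011_   read 1 → write 0, move left, go to C
C | [_]000011_   read _ → write 0, move right, go to B
B | 0[0]00011_   read 0 → write _, move right, go to B
B | 0_[0]0011_   read 0 → write _, move right, go to B
B | 0__[0]011_   read 0 → write _, move right, go to B
B | 0___[0]11_   read 0 → write _, move right, go to B
B | 0____[1]1_   read 1 → write _, move right, go to A
A | 0_____[1]_   read 1 → write 0, move left, go to C
C | 0____[_]0_   read _ → write 0, move right, go to B
B | 0____0[0]_   read 0 → write _, move right, go to B
B | 0____0_[_]
No transition is defined for (B, _); M halts in state B.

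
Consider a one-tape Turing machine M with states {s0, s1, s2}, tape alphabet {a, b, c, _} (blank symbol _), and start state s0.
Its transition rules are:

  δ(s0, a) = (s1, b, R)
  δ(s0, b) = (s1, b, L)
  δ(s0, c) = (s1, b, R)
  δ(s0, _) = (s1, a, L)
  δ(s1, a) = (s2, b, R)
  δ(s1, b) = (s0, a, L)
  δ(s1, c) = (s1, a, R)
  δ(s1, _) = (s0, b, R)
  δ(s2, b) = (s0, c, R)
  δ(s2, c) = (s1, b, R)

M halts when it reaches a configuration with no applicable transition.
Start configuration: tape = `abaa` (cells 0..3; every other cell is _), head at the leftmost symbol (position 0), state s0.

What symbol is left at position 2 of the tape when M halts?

s0 | ___[a]baa   read a → write b, move R, go to s1
s1 | ___b[b]aa   read b → write a, move L, go to s0
s0 | ___[b]aaa   read b → write b, move L, go to s1
s1 | __[_]baaa   read _ → write b, move R, go to s0
s0 | __b[b]aaa   read b → write b, move L, go to s1
s1 | __[b]baaa   read b → write a, move L, go to s0
s0 | _[_]abaaa   read _ → write a, move L, go to s1
s1 | [_]aabaaa   read _ → write b, move R, go to s0
s0 | b[a]abaaa   read a → write b, move R, go to s1
s1 | bb[a]baaa   read a → write b, move R, go to s2
s2 | bbb[b]aaa   read b → write c, move R, go to s0
s0 | bbbc[a]aa   read a → write b, move R, go to s1
s1 | bbbcb[a]a   read a → write b, move R, go to s2
s2 | bbbcbb[a]
Cell 2 holds b when M halts.

b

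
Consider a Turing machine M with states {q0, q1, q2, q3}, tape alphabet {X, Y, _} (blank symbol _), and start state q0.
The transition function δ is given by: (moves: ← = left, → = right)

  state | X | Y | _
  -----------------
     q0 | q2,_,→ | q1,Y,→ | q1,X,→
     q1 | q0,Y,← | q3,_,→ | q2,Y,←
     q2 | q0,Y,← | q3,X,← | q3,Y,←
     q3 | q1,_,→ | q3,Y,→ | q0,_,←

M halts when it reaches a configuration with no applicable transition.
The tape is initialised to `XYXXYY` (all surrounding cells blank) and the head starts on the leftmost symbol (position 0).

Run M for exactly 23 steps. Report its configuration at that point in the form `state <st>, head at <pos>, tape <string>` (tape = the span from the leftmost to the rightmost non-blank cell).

state q2, head at 3, tape X_YX_XYXY

q0 | __[X]YXXYY_   read X → write _, move →, go to q2
q2 | ___[Y]XXYY_   read Y → write X, move ←, go to q3
q3 | __[_]XXXYY_   read _ → write _, move ←, go to q0
q0 | _[_]_XXXYY_   read _ → write X, move →, go to q1
q1 | _X[_]XXXYY_   read _ → write Y, move ←, go to q2
q2 | _[X]YXXXYY_   read X → write Y, move ←, go to q0
q0 | [_]YYXXXYY_   read _ → write X, move →, go to q1
q1 | X[Y]YXXXYY_   read Y → write _, move →, go to q3
q3 | X_[Y]XXXYY_   read Y → write Y, move →, go to q3
q3 | X_Y[X]XXYY_   read X → write _, move →, go to q1
q1 | X_Y_[X]XYY_   read X → write Y, move ←, go to q0
q0 | X_Y[_]YXYY_   read _ → write X, move →, go to q1
q1 | X_YX[Y]XYY_   read Y → write _, move →, go to q3
q3 | X_YX_[X]YY_   read X → write _, move →, go to q1
q1 | X_YX__[Y]Y_   read Y → write _, move →, go to q3
q3 | X_YX___[Y]_   read Y → write Y, move →, go to q3
q3 | X_YX___Y[_]   read _ → write _, move ←, go to q0
q0 | X_YX___[Y]_   read Y → write Y, move →, go to q1
q1 | X_YX___Y[_]   read _ → write Y, move ←, go to q2
q2 | X_YX___[Y]Y   read Y → write X, move ←, go to q3
q3 | X_YX__[_]XY   read _ → write _, move ←, go to q0
q0 | X_YX_[_]_XY   read _ → write X, move →, go to q1
q1 | X_YX_X[_]XY   read _ → write Y, move ←, go to q2
q2 | X_YX_[X]YXY
After 23 steps: state q2, head at 3, tape X_YX_XYXY.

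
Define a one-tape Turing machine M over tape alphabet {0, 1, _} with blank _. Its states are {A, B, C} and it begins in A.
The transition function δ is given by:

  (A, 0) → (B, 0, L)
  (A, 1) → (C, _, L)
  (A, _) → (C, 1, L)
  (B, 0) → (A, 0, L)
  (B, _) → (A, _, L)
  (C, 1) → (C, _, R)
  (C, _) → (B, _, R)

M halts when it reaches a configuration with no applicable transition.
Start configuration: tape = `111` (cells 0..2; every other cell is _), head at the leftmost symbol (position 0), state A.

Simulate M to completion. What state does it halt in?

A | __[1]11   read 1 → write _, move L, go to C
C | _[_]_11   read _ → write _, move R, go to B
B | __[_]11   read _ → write _, move L, go to A
A | _[_]_11   read _ → write 1, move L, go to C
C | [_]1_11   read _ → write _, move R, go to B
B | _[1]_11
No transition is defined for (B, 1); M halts in state B.

B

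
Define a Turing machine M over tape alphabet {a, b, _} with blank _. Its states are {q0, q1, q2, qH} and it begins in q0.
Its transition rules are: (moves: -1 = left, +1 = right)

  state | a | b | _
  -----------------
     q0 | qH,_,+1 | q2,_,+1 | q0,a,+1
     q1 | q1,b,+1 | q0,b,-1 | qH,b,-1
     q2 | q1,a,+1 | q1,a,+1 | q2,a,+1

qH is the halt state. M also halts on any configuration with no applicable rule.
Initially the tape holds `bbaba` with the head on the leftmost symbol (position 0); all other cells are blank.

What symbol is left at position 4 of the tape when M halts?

state=q0 head=0 tape=[b]baba_   (q0,b)→(q2,_,+1)
state=q2 head=1 tape=_[b]aba_   (q2,b)→(q1,a,+1)
state=q1 head=2 tape=_a[a]ba_   (q1,a)→(q1,b,+1)
state=q1 head=3 tape=_ab[b]a_   (q1,b)→(q0,b,-1)
state=q0 head=2 tape=_a[b]ba_   (q0,b)→(q2,_,+1)
state=q2 head=3 tape=_a_[b]a_   (q2,b)→(q1,a,+1)
state=q1 head=4 tape=_a_a[a]_   (q1,a)→(q1,b,+1)
state=q1 head=5 tape=_a_ab[_]   (q1,_)→(qH,b,-1)
state=qH head=4 tape=_a_a[b]b
Cell 4 holds b when M halts.

b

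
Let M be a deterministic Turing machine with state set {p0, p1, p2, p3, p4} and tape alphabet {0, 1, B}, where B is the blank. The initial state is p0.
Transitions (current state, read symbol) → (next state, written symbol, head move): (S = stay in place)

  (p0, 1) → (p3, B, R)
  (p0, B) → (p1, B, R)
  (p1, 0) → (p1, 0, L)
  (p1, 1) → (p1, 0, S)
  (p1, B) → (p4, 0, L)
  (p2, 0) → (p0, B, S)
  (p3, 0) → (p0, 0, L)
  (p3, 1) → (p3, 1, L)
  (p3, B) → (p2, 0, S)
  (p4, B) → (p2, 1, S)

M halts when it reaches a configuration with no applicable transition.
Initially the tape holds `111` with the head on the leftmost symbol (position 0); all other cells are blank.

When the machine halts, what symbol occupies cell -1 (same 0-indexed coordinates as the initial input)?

state=p0 head=0 tape=B[1]11   (p0,1)→(p3,B,R)
state=p3 head=1 tape=BB[1]1   (p3,1)→(p3,1,L)
state=p3 head=0 tape=B[B]11   (p3,B)→(p2,0,S)
state=p2 head=0 tape=B[0]11   (p2,0)→(p0,B,S)
state=p0 head=0 tape=B[B]11   (p0,B)→(p1,B,R)
state=p1 head=1 tape=BB[1]1   (p1,1)→(p1,0,S)
state=p1 head=1 tape=BB[0]1   (p1,0)→(p1,0,L)
state=p1 head=0 tape=B[B]01   (p1,B)→(p4,0,L)
state=p4 head=-1 tape=[B]001   (p4,B)→(p2,1,S)
state=p2 head=-1 tape=[1]001
Cell -1 holds 1 when M halts.

1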